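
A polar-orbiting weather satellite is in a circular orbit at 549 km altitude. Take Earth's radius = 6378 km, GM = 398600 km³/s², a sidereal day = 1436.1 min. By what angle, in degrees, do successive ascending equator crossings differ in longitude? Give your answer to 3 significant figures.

24.0°

Semi-major axis a = 6378 + 549 = 6927 km. Period T = 2π√(a³/μ) = 2π√(6927³/398600) = 5737.6 s = 95.63 min.
During one orbit Earth rotates (5737.6 / 86166) × 360° = 23.97°.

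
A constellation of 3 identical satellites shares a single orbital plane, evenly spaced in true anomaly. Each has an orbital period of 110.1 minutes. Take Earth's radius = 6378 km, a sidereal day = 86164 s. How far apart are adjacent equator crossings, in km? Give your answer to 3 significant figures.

T = 110.1 min = 6606.0 s.
Single-satellite node shift = (6606.0/86164) × 360° = 27.60°.
With 3 satellites evenly phased, successive equator crossings are 27.60/3 = 9.200° apart.
That is 9.200 × 111.3 = 1024 km at the equator.

1020 km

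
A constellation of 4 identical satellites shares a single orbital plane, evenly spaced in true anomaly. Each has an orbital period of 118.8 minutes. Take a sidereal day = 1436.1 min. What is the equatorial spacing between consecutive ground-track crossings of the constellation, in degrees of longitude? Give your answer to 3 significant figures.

T = 118.8 min = 7128.0 s.
Single-satellite node shift = (7128.0/86166) × 360° = 29.78°.
With 4 satellites evenly phased, successive equator crossings are 29.78/4 = 7.445° apart.

7.45°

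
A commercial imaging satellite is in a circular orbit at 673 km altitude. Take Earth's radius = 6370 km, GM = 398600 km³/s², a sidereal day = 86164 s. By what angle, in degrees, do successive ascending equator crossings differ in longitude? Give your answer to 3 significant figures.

24.6°

Semi-major axis a = 6370 + 673 = 7043 km. Period T = 2π√(a³/μ) = 2π√(7043³/398600) = 5882.3 s = 98.04 min.
During one orbit Earth rotates (5882.3 / 86164) × 360° = 24.58°.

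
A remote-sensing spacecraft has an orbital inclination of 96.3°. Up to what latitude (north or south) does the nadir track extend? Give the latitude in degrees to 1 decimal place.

83.7°

Retrograde orbit: the ground track reaches ±(180° − i) = ±(180 − 96.3) = ±83.7°.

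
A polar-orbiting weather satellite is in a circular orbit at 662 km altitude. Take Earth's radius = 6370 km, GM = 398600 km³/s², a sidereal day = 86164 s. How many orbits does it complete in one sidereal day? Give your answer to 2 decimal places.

Semi-major axis a = 6370 + 662 = 7032 km. Period T = 2π√(a³/μ) = 2π√(7032³/398600) = 5868.5 s = 97.81 min.
Orbits per sidereal day = 86164 / 5868.5 = 14.682.

14.68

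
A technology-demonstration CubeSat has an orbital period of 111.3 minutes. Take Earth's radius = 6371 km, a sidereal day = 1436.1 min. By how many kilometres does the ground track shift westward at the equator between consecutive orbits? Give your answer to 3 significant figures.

T = 111.3 min = 6678.0 s.
During one orbit Earth rotates (6678.0 / 86166) × 360° = 27.90°.
At the equator that is 27.90° × (2π·6371/360) km/° = 27.90 × 111.2 = 3102 km.

3100 km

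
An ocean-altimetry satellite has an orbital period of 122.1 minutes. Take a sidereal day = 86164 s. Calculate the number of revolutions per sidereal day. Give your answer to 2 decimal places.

11.76

T = 122.1 min = 7326.0 s.
Orbits per sidereal day = 86164 / 7326.0 = 11.761.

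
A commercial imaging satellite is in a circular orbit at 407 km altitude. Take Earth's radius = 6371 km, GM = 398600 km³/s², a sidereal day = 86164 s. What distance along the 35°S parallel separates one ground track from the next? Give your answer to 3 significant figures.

2110 km

Semi-major axis a = 6371 + 407 = 6778 km. Period T = 2π√(a³/μ) = 2π√(6778³/398600) = 5553.5 s = 92.56 min.
Node shift per orbit = (5553.5/86164) × 360° = 23.20°.
Equatorial spacing = 23.20 × 111.2 km/° = 2580 km.
At 35° latitude, spacing = 2580 × cos(35°) = 2113 km.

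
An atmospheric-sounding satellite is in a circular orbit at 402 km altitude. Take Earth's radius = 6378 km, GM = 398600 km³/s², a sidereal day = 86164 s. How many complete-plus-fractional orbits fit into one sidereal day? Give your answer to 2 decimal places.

Semi-major axis a = 6378 + 402 = 6780 km. Period T = 2π√(a³/μ) = 2π√(6780³/398600) = 5555.9 s = 92.60 min.
Orbits per sidereal day = 86164 / 5555.9 = 15.509.

15.51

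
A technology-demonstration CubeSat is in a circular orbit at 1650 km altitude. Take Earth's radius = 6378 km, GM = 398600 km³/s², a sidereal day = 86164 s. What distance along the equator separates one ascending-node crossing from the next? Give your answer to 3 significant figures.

3330 km

Semi-major axis a = 6378 + 1650 = 8028 km. Period T = 2π√(a³/μ) = 2π√(8028³/398600) = 7158.5 s = 119.31 min.
During one orbit Earth rotates (7158.5 / 86164) × 360° = 29.91°.
At the equator that is 29.91° × (2π·6378/360) km/° = 29.91 × 111.3 = 3329 km.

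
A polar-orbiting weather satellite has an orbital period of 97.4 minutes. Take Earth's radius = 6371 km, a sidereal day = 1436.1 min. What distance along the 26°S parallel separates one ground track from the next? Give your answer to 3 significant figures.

2440 km

T = 97.4 min = 5844.0 s.
Node shift per orbit = (5844.0/86166) × 360° = 24.42°.
Equatorial spacing = 24.42 × 111.2 km/° = 2715 km.
At 26° latitude, spacing = 2715 × cos(26°) = 2440 km.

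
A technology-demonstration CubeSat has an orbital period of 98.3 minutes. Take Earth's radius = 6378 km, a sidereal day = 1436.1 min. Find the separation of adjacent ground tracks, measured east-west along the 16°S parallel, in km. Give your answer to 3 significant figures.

T = 98.3 min = 5898.0 s.
Node shift per orbit = (5898.0/86166) × 360° = 24.64°.
Equatorial spacing = 24.64 × 111.3 km/° = 2743 km.
At 16° latitude, spacing = 2743 × cos(16°) = 2637 km.

2640 km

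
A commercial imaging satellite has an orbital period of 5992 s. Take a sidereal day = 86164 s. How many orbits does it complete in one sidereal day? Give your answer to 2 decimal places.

14.38

Orbits per sidereal day = 86164 / 5992.0 = 14.380.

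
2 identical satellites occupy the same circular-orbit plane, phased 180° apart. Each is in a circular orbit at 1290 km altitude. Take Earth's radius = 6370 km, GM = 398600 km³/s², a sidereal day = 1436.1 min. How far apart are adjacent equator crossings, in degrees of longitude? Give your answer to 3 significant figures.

13.9°

Semi-major axis a = 6370 + 1290 = 7660 km. Period T = 2π√(a³/μ) = 2π√(7660³/398600) = 6672.0 s = 111.20 min.
Single-satellite node shift = (6672.0/86166) × 360° = 27.88°.
With 2 satellites evenly phased, successive equator crossings are 27.88/2 = 13.938° apart.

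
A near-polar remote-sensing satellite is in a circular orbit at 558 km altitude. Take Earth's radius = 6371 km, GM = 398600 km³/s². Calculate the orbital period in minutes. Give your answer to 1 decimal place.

Semi-major axis a = 6371 + 558 = 6929 km. Period T = 2π√(a³/μ) = 2π√(6929³/398600) = 5740.1 s = 95.67 min.

95.7 min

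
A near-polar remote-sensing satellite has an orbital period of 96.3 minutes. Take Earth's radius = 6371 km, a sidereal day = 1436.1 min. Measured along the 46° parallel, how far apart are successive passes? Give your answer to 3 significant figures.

T = 96.3 min = 5778.0 s.
Node shift per orbit = (5778.0/86166) × 360° = 24.14°.
Equatorial spacing = 24.14 × 111.2 km/° = 2684 km.
At 46° latitude, spacing = 2684 × cos(46°) = 1865 km.

1860 km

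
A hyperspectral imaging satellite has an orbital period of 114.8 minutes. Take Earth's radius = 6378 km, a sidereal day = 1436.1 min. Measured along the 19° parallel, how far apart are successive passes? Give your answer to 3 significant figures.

T = 114.8 min = 6888.0 s.
Node shift per orbit = (6888.0/86166) × 360° = 28.78°.
Equatorial spacing = 28.78 × 111.3 km/° = 3203 km.
At 19° latitude, spacing = 3203 × cos(19°) = 3029 km.

3030 km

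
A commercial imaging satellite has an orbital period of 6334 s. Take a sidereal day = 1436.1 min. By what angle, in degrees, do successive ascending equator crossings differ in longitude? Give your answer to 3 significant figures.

During one orbit Earth rotates (6334.0 / 86166) × 360° = 26.46°.

26.5°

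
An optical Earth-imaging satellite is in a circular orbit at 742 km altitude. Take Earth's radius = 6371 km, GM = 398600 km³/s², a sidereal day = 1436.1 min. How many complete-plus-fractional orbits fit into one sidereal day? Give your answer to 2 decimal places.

Semi-major axis a = 6371 + 742 = 7113 km. Period T = 2π√(a³/μ) = 2π√(7113³/398600) = 5970.2 s = 99.50 min.
Orbits per sidereal day = 86166 / 5970.2 = 14.433.

14.43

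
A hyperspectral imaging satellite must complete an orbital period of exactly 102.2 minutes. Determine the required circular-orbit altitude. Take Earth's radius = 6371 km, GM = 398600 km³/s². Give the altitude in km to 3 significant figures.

870 km

T = 102.2 min = 6132.0 s.
From T = 2π√(a³/μ): a = (μ T²/4π²)^(1/3) = (398600 × 6132.0² / 4π²)^(1/3) = 7241 km.
Altitude h = a − R = 7241 − 6371 = 870 km.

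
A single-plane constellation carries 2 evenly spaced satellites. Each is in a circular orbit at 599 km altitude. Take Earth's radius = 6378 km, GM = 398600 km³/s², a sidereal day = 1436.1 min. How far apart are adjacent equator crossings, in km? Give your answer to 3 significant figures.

1350 km

Semi-major axis a = 6378 + 599 = 6977 km. Period T = 2π√(a³/μ) = 2π√(6977³/398600) = 5799.8 s = 96.66 min.
Single-satellite node shift = (5799.8/86166) × 360° = 24.23°.
With 2 satellites evenly phased, successive equator crossings are 24.23/2 = 12.116° apart.
That is 12.116 × 111.3 = 1349 km at the equator.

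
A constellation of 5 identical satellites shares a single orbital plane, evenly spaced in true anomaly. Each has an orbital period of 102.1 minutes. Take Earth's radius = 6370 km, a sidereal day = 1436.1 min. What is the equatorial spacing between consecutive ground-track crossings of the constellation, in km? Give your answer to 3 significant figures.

T = 102.1 min = 6126.0 s.
Single-satellite node shift = (6126.0/86166) × 360° = 25.59°.
With 5 satellites evenly phased, successive equator crossings are 25.59/5 = 5.119° apart.
That is 5.119 × 111.2 = 569 km at the equator.

569 km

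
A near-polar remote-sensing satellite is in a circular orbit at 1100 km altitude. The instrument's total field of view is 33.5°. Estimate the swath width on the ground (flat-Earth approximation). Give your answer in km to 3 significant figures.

Half-angle = 33.5°/2 = 16.75°.
Swath width ≈ 2h·tan(θ/2) = 2 × 1100 × tan(16.75°) = 662.1 km.

662 km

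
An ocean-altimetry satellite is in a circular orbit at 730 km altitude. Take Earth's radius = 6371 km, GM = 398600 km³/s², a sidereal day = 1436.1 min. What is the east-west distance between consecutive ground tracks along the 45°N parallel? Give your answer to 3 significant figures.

Semi-major axis a = 6371 + 730 = 7101 km. Period T = 2π√(a³/μ) = 2π√(7101³/398600) = 5955.1 s = 99.25 min.
Node shift per orbit = (5955.1/86166) × 360° = 24.88°.
Equatorial spacing = 24.88 × 111.2 km/° = 2767 km.
At 45° latitude, spacing = 2767 × cos(45°) = 1956 km.

1960 km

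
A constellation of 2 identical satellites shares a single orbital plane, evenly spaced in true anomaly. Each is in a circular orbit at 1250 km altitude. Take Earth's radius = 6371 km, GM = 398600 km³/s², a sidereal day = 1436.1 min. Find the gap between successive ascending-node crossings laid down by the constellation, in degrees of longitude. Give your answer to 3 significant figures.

Semi-major axis a = 6371 + 1250 = 7621 km. Period T = 2π√(a³/μ) = 2π√(7621³/398600) = 6621.1 s = 110.35 min.
Single-satellite node shift = (6621.1/86166) × 360° = 27.66°.
With 2 satellites evenly phased, successive equator crossings are 27.66/2 = 13.831° apart.

13.8°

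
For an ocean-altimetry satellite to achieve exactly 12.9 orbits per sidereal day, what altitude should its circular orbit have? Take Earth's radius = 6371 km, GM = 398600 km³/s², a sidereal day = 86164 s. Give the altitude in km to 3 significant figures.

1290 km

Required period T = 86164 / 12.9 = 6679.4 s.
From T = 2π√(a³/μ): a = (μ T²/4π²)^(1/3) = (398600 × 6679.4² / 4π²)^(1/3) = 7666 km.
Altitude h = a − R = 7666 − 6371 = 1295 km.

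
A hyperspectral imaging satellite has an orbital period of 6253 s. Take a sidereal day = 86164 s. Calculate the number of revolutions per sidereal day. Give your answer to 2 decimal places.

13.78

Orbits per sidereal day = 86164 / 6253.0 = 13.780.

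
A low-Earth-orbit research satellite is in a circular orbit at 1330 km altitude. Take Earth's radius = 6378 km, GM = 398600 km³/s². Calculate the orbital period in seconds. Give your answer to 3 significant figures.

6730 seconds

Semi-major axis a = 6378 + 1330 = 7708 km. Period T = 2π√(a³/μ) = 2π√(7708³/398600) = 6734.8 s = 112.25 min.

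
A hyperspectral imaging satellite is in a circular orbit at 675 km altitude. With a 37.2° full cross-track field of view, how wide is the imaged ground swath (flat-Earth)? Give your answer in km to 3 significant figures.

454 km

Half-angle = 37.2°/2 = 18.6°.
Swath width ≈ 2h·tan(θ/2) = 2 × 675 × tan(18.6°) = 454.3 km.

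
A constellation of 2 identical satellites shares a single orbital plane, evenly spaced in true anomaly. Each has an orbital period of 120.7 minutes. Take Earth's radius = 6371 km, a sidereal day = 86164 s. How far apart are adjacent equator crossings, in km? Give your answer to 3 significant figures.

1680 km

T = 120.7 min = 7242.0 s.
Single-satellite node shift = (7242.0/86164) × 360° = 30.26°.
With 2 satellites evenly phased, successive equator crossings are 30.26/2 = 15.129° apart.
That is 15.129 × 111.2 = 1682 km at the equator.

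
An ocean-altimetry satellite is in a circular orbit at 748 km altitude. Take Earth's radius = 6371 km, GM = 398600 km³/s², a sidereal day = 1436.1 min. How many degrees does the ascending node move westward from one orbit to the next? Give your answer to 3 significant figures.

Semi-major axis a = 6371 + 748 = 7119 km. Period T = 2π√(a³/μ) = 2π√(7119³/398600) = 5977.8 s = 99.63 min.
During one orbit Earth rotates (5977.8 / 86166) × 360° = 24.98°.

25.0°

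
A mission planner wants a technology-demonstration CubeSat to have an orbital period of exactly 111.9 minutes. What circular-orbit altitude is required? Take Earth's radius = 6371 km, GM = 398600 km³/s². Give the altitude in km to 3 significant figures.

1320 km

T = 111.9 min = 6714.0 s.
From T = 2π√(a³/μ): a = (μ T²/4π²)^(1/3) = (398600 × 6714.0² / 4π²)^(1/3) = 7692 km.
Altitude h = a − R = 7692 − 6371 = 1321 km.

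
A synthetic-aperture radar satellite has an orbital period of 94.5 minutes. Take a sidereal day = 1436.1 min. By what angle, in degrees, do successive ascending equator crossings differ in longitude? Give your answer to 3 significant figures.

23.7°

T = 94.5 min = 5670.0 s.
During one orbit Earth rotates (5670.0 / 86166) × 360° = 23.69°.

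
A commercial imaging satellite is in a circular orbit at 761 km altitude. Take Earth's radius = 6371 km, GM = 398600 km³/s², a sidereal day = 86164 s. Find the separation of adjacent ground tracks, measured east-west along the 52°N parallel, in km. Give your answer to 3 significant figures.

1710 km

Semi-major axis a = 6371 + 761 = 7132 km. Period T = 2π√(a³/μ) = 2π√(7132³/398600) = 5994.2 s = 99.90 min.
Node shift per orbit = (5994.2/86164) × 360° = 25.04°.
Equatorial spacing = 25.04 × 111.2 km/° = 2785 km.
At 52° latitude, spacing = 2785 × cos(52°) = 1714 km.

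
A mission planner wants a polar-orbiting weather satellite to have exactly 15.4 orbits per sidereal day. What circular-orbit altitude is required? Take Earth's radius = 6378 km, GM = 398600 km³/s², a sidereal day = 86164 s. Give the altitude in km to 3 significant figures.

434 km

Required period T = 86164 / 15.4 = 5595.1 s.
From T = 2π√(a³/μ): a = (μ T²/4π²)^(1/3) = (398600 × 5595.1² / 4π²)^(1/3) = 6812 km.
Altitude h = a − R = 6812 − 6378 = 434 km.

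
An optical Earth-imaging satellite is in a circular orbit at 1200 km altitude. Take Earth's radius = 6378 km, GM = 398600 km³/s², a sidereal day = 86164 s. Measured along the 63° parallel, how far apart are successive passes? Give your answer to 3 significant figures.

1390 km

Semi-major axis a = 6378 + 1200 = 7578 km. Period T = 2π√(a³/μ) = 2π√(7578³/398600) = 6565.1 s = 109.42 min.
Node shift per orbit = (6565.1/86164) × 360° = 27.43°.
Equatorial spacing = 27.43 × 111.3 km/° = 3053 km.
At 63° latitude, spacing = 3053 × cos(63°) = 1386 km.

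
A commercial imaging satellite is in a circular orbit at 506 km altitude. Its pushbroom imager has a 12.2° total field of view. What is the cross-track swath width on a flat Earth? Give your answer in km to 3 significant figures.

Half-angle = 12.2°/2 = 6.1°.
Swath width ≈ 2h·tan(θ/2) = 2 × 506 × tan(6.1°) = 108.2 km.

108 km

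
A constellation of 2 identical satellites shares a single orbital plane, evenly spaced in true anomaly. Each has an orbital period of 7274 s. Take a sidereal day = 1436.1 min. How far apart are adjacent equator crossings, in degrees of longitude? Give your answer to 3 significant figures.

15.2°

Single-satellite node shift = (7274.0/86166) × 360° = 30.39°.
With 2 satellites evenly phased, successive equator crossings are 30.39/2 = 15.195° apart.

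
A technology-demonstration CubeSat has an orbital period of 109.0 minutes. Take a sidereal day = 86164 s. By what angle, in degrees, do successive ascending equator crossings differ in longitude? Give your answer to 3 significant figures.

27.3°

T = 109.0 min = 6540.0 s.
During one orbit Earth rotates (6540.0 / 86164) × 360° = 27.32°.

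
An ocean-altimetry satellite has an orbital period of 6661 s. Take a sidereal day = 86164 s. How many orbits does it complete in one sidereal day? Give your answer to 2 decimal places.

12.94

Orbits per sidereal day = 86164 / 6661.0 = 12.936.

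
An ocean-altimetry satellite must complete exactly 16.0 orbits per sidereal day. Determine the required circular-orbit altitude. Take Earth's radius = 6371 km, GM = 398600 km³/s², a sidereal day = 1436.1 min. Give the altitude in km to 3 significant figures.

270 km

Required period T = 86166 / 16.0 = 5385.4 s.
From T = 2π√(a³/μ): a = (μ T²/4π²)^(1/3) = (398600 × 5385.4² / 4π²)^(1/3) = 6641 km.
Altitude h = a − R = 6641 − 6371 = 270 km.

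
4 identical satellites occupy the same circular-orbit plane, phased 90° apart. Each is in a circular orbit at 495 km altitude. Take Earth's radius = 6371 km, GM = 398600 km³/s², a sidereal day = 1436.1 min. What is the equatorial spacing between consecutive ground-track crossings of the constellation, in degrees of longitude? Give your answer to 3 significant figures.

5.91°

Semi-major axis a = 6371 + 495 = 6866 km. Period T = 2π√(a³/μ) = 2π√(6866³/398600) = 5662.0 s = 94.37 min.
Single-satellite node shift = (5662.0/86166) × 360° = 23.66°.
With 4 satellites evenly phased, successive equator crossings are 23.66/4 = 5.914° apart.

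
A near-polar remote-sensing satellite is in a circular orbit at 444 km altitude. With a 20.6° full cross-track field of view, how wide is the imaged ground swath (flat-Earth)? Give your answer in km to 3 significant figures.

Half-angle = 20.6°/2 = 10.3°.
Swath width ≈ 2h·tan(θ/2) = 2 × 444 × tan(10.3°) = 161.4 km.

161 km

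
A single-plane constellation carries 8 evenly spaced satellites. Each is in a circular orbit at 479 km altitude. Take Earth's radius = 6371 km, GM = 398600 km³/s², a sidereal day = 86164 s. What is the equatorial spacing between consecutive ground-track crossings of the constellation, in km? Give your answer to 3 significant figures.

Semi-major axis a = 6371 + 479 = 6850 km. Period T = 2π√(a³/μ) = 2π√(6850³/398600) = 5642.2 s = 94.04 min.
Single-satellite node shift = (5642.2/86164) × 360° = 23.57°.
With 8 satellites evenly phased, successive equator crossings are 23.57/8 = 2.947° apart.
That is 2.947 × 111.2 = 328 km at the equator.

328 km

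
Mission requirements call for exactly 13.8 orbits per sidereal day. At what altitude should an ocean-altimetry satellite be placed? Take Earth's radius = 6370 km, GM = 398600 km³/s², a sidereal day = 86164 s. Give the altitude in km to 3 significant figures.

959 km

Required period T = 86164 / 13.8 = 6243.8 s.
From T = 2π√(a³/μ): a = (μ T²/4π²)^(1/3) = (398600 × 6243.8² / 4π²)^(1/3) = 7329 km.
Altitude h = a − R = 7329 − 6370 = 959 km.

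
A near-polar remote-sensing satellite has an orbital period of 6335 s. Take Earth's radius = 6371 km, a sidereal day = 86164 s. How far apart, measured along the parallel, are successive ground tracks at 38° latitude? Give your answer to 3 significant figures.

Node shift per orbit = (6335.0/86164) × 360° = 26.47°.
Equatorial spacing = 26.47 × 111.2 km/° = 2943 km.
At 38° latitude, spacing = 2943 × cos(38°) = 2319 km.

2320 km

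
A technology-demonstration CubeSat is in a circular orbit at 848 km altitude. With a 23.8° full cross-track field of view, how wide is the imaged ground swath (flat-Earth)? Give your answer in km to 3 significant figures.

Half-angle = 23.8°/2 = 11.9°.
Swath width ≈ 2h·tan(θ/2) = 2 × 848 × tan(11.9°) = 357.4 km.

357 km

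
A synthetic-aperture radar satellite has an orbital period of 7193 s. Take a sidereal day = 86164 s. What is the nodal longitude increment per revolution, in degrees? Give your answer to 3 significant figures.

During one orbit Earth rotates (7193.0 / 86164) × 360° = 30.05°.

30.1°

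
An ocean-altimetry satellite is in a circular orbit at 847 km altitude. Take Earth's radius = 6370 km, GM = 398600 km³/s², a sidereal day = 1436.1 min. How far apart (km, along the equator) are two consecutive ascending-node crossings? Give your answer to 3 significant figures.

Semi-major axis a = 6370 + 847 = 7217 km. Period T = 2π√(a³/μ) = 2π√(7217³/398600) = 6101.6 s = 101.69 min.
During one orbit Earth rotates (6101.6 / 86166) × 360° = 25.49°.
At the equator that is 25.49° × (2π·6370/360) km/° = 25.49 × 111.2 = 2834 km.

2830 km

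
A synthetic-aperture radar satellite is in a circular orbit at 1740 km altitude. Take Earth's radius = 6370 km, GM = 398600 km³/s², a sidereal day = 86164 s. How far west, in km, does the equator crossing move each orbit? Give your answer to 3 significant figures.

Semi-major axis a = 6370 + 1740 = 8110 km. Period T = 2π√(a³/μ) = 2π√(8110³/398600) = 7268.5 s = 121.14 min.
During one orbit Earth rotates (7268.5 / 86164) × 360° = 30.37°.
At the equator that is 30.37° × (2π·6370/360) km/° = 30.37 × 111.2 = 3376 km.

3380 km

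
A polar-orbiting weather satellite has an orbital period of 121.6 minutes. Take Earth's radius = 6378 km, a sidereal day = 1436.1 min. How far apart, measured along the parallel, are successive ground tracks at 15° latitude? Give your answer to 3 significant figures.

T = 121.6 min = 7296.0 s.
Node shift per orbit = (7296.0/86166) × 360° = 30.48°.
Equatorial spacing = 30.48 × 111.3 km/° = 3393 km.
At 15° latitude, spacing = 3393 × cos(15°) = 3278 km.

3280 km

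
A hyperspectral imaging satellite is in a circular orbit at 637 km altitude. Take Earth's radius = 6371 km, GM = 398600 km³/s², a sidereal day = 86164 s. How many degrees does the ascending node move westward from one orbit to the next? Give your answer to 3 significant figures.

Semi-major axis a = 6371 + 637 = 7008 km. Period T = 2π√(a³/μ) = 2π√(7008³/398600) = 5838.5 s = 97.31 min.
During one orbit Earth rotates (5838.5 / 86164) × 360° = 24.39°.

24.4°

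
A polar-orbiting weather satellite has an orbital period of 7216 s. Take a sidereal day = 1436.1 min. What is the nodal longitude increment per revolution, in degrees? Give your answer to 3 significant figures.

During one orbit Earth rotates (7216.0 / 86166) × 360° = 30.15°.

30.1°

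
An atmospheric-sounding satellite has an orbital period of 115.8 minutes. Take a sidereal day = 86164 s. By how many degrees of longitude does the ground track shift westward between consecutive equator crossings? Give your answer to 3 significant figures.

29.0°

T = 115.8 min = 6948.0 s.
During one orbit Earth rotates (6948.0 / 86164) × 360° = 29.03°.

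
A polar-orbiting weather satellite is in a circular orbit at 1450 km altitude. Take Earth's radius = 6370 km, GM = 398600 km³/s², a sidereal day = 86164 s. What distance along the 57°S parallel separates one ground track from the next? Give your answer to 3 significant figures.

Semi-major axis a = 6370 + 1450 = 7820 km. Period T = 2π√(a³/μ) = 2π√(7820³/398600) = 6882.1 s = 114.70 min.
Node shift per orbit = (6882.1/86164) × 360° = 28.75°.
Equatorial spacing = 28.75 × 111.2 km/° = 3197 km.
At 57° latitude, spacing = 3197 × cos(57°) = 1741 km.

1740 km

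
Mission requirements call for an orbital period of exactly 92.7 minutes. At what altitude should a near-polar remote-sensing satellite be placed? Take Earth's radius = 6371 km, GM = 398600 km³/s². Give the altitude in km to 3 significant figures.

414 km

T = 92.7 min = 5562.0 s.
From T = 2π√(a³/μ): a = (μ T²/4π²)^(1/3) = (398600 × 5562.0² / 4π²)^(1/3) = 6785 km.
Altitude h = a − R = 6785 − 6371 = 414 km.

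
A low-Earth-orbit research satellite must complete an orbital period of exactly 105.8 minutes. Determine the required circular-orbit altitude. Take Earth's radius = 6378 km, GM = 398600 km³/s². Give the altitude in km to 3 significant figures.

T = 105.8 min = 6348.0 s.
From T = 2π√(a³/μ): a = (μ T²/4π²)^(1/3) = (398600 × 6348.0² / 4π²)^(1/3) = 7410 km.
Altitude h = a − R = 7410 − 6378 = 1032 km.

1030 km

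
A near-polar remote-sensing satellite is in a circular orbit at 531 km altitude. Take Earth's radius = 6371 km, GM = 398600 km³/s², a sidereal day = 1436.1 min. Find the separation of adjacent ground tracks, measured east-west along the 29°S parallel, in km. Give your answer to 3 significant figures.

2320 km

Semi-major axis a = 6371 + 531 = 6902 km. Period T = 2π√(a³/μ) = 2π√(6902³/398600) = 5706.6 s = 95.11 min.
Node shift per orbit = (5706.6/86166) × 360° = 23.84°.
Equatorial spacing = 23.84 × 111.2 km/° = 2651 km.
At 29° latitude, spacing = 2651 × cos(29°) = 2319 km.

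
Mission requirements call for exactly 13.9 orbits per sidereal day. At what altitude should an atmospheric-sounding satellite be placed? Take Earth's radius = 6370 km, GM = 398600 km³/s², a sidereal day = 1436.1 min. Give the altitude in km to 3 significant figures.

Required period T = 86166 / 13.9 = 6199.0 s.
From T = 2π√(a³/μ): a = (μ T²/4π²)^(1/3) = (398600 × 6199.0² / 4π²)^(1/3) = 7294 km.
Altitude h = a − R = 7294 − 6370 = 924 km.

924 km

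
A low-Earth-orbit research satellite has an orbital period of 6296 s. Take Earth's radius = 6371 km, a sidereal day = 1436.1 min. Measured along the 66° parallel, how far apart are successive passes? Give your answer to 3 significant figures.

1190 km

Node shift per orbit = (6296.0/86166) × 360° = 26.30°.
Equatorial spacing = 26.30 × 111.2 km/° = 2925 km.
At 66° latitude, spacing = 2925 × cos(66°) = 1190 km.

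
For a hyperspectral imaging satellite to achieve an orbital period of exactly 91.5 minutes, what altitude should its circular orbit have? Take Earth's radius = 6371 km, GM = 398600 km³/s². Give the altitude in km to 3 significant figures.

355 km

T = 91.5 min = 5490.0 s.
From T = 2π√(a³/μ): a = (μ T²/4π²)^(1/3) = (398600 × 5490.0² / 4π²)^(1/3) = 6726 km.
Altitude h = a − R = 6726 − 6371 = 355 km.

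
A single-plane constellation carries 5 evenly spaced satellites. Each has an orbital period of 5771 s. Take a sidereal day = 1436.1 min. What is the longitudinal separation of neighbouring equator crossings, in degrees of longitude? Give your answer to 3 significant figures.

Single-satellite node shift = (5771.0/86166) × 360° = 24.11°.
With 5 satellites evenly phased, successive equator crossings are 24.11/5 = 4.822° apart.

4.82°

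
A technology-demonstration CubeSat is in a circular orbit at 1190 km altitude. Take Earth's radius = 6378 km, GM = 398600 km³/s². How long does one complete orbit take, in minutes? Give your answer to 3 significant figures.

Semi-major axis a = 6378 + 1190 = 7568 km. Period T = 2π√(a³/μ) = 2π√(7568³/398600) = 6552.1 s = 109.20 min.

109 min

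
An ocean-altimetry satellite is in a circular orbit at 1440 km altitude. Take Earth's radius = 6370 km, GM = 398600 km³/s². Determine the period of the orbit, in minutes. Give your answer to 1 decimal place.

114.5 min

Semi-major axis a = 6370 + 1440 = 7810 km. Period T = 2π√(a³/μ) = 2π√(7810³/398600) = 6868.9 s = 114.48 min.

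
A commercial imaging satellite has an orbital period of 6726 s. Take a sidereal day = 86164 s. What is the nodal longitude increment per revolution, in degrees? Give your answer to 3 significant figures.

28.1°

During one orbit Earth rotates (6726.0 / 86164) × 360° = 28.10°.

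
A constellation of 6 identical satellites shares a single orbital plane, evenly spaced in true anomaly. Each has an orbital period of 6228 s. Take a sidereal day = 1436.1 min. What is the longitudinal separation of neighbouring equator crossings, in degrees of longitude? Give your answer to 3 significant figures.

Single-satellite node shift = (6228.0/86166) × 360° = 26.02°.
With 6 satellites evenly phased, successive equator crossings are 26.02/6 = 4.337° apart.

4.34°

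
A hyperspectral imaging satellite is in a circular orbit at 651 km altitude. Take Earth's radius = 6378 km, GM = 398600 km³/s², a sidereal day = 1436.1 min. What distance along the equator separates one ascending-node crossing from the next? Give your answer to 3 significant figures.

2730 km

Semi-major axis a = 6378 + 651 = 7029 km. Period T = 2π√(a³/μ) = 2π√(7029³/398600) = 5864.8 s = 97.75 min.
During one orbit Earth rotates (5864.8 / 86166) × 360° = 24.50°.
At the equator that is 24.50° × (2π·6378/360) km/° = 24.50 × 111.3 = 2728 km.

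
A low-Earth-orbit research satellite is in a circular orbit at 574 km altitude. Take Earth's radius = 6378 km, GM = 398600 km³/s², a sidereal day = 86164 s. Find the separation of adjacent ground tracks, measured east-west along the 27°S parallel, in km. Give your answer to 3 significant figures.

2390 km

Semi-major axis a = 6378 + 574 = 6952 km. Period T = 2π√(a³/μ) = 2π√(6952³/398600) = 5768.7 s = 96.14 min.
Node shift per orbit = (5768.7/86164) × 360° = 24.10°.
Equatorial spacing = 24.10 × 111.3 km/° = 2683 km.
At 27° latitude, spacing = 2683 × cos(27°) = 2391 km.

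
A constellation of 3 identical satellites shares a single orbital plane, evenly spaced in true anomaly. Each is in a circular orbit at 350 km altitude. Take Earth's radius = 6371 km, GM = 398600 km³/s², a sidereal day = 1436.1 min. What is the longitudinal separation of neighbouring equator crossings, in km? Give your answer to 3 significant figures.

Semi-major axis a = 6371 + 350 = 6721 km. Period T = 2π√(a³/μ) = 2π√(6721³/398600) = 5483.6 s = 91.39 min.
Single-satellite node shift = (5483.6/86166) × 360° = 22.91°.
With 3 satellites evenly phased, successive equator crossings are 22.91/3 = 7.637° apart.
That is 7.637 × 111.2 = 849 km at the equator.

849 km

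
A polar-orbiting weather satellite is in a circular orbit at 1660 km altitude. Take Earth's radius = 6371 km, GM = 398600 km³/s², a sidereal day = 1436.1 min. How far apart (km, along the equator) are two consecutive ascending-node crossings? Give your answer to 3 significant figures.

Semi-major axis a = 6371 + 1660 = 8031 km. Period T = 2π√(a³/μ) = 2π√(8031³/398600) = 7162.5 s = 119.38 min.
During one orbit Earth rotates (7162.5 / 86166) × 360° = 29.92°.
At the equator that is 29.92° × (2π·6371/360) km/° = 29.92 × 111.2 = 3327 km.

3330 km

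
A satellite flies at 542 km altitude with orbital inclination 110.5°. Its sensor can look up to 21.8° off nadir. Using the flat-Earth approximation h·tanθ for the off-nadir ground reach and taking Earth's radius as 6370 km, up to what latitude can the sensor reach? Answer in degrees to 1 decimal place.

71.4°

Retrograde orbit: the ground track reaches ±(180° − i) = ±(180 − 110.5) = ±69.5°.
Sensor half-swath on the ground ≈ 542·tan(21.8°) = 217 km = 1.95° of latitude.
Maximum observable latitude ≈ 69.5 + 1.95 = 71.4°.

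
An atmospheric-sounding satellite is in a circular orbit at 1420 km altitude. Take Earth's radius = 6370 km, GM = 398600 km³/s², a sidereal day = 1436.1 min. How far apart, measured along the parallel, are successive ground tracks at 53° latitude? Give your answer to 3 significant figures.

Semi-major axis a = 6370 + 1420 = 7790 km. Period T = 2π√(a³/μ) = 2π√(7790³/398600) = 6842.5 s = 114.04 min.
Node shift per orbit = (6842.5/86166) × 360° = 28.59°.
Equatorial spacing = 28.59 × 111.2 km/° = 3178 km.
At 53° latitude, spacing = 3178 × cos(53°) = 1913 km.

1910 km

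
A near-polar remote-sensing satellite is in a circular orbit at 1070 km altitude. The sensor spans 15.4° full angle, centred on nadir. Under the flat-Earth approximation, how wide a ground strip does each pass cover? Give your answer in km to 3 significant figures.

289 km

Half-angle = 15.4°/2 = 7.7°.
Swath width ≈ 2h·tan(θ/2) = 2 × 1070 × tan(7.7°) = 289.3 km.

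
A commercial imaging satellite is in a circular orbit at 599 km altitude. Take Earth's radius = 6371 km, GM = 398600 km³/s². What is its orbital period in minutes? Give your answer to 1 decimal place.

96.5 min

Semi-major axis a = 6371 + 599 = 6970 km. Period T = 2π√(a³/μ) = 2π√(6970³/398600) = 5791.1 s = 96.52 min.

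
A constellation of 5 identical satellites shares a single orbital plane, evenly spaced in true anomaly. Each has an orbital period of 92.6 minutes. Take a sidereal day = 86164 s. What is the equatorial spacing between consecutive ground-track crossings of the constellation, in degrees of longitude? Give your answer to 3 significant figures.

4.64°

T = 92.6 min = 5556.0 s.
Single-satellite node shift = (5556.0/86164) × 360° = 23.21°.
With 5 satellites evenly phased, successive equator crossings are 23.21/5 = 4.643° apart.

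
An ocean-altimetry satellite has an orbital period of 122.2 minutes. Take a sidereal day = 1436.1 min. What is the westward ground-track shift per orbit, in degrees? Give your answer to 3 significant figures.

30.6°

T = 122.2 min = 7332.0 s.
During one orbit Earth rotates (7332.0 / 86166) × 360° = 30.63°.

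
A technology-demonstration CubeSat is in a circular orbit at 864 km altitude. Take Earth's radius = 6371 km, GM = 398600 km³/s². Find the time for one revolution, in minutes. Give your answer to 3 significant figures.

102 min

Semi-major axis a = 6371 + 864 = 7235 km. Period T = 2π√(a³/μ) = 2π√(7235³/398600) = 6124.5 s = 102.07 min.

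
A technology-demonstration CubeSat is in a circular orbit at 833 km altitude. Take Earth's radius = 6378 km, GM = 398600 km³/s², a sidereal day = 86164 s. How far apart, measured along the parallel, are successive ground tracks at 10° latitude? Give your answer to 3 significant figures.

Semi-major axis a = 6378 + 833 = 7211 km. Period T = 2π√(a³/μ) = 2π√(7211³/398600) = 6094.0 s = 101.57 min.
Node shift per orbit = (6094.0/86164) × 360° = 25.46°.
Equatorial spacing = 25.46 × 111.3 km/° = 2834 km.
At 10° latitude, spacing = 2834 × cos(10°) = 2791 km.

2790 km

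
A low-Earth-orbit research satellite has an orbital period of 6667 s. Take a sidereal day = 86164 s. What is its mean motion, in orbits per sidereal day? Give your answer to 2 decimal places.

12.92

Orbits per sidereal day = 86164 / 6667.0 = 12.924.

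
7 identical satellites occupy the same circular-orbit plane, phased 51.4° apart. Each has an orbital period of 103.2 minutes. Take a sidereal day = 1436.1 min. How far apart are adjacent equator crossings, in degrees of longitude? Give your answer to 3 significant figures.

T = 103.2 min = 6192.0 s.
Single-satellite node shift = (6192.0/86166) × 360° = 25.87°.
With 7 satellites evenly phased, successive equator crossings are 25.87/7 = 3.696° apart.

3.70°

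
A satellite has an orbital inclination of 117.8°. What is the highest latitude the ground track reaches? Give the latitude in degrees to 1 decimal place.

62.2°

Retrograde orbit: the ground track reaches ±(180° − i) = ±(180 − 117.8) = ±62.2°.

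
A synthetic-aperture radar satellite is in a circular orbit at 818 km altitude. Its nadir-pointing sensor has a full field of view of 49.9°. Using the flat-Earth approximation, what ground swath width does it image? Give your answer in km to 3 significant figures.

Half-angle = 49.9°/2 = 24.95°.
Swath width ≈ 2h·tan(θ/2) = 2 × 818 × tan(24.95°) = 761.1 km.

761 km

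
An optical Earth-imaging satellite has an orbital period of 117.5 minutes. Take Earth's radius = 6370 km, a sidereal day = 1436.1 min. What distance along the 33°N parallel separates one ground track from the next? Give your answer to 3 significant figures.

2750 km

T = 117.5 min = 7050.0 s.
Node shift per orbit = (7050.0/86166) × 360° = 29.45°.
Equatorial spacing = 29.45 × 111.2 km/° = 3275 km.
At 33° latitude, spacing = 3275 × cos(33°) = 2746 km.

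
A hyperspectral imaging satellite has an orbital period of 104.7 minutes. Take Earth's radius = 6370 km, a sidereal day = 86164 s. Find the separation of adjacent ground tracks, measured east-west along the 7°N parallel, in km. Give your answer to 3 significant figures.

2900 km

T = 104.7 min = 6282.0 s.
Node shift per orbit = (6282.0/86164) × 360° = 26.25°.
Equatorial spacing = 26.25 × 111.2 km/° = 2918 km.
At 7° latitude, spacing = 2918 × cos(7°) = 2896 km.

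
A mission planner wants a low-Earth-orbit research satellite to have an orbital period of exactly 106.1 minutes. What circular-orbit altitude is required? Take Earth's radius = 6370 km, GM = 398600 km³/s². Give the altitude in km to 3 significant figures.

T = 106.1 min = 6366.0 s.
From T = 2π√(a³/μ): a = (μ T²/4π²)^(1/3) = (398600 × 6366.0² / 4π²)^(1/3) = 7424 km.
Altitude h = a − R = 7424 − 6370 = 1054 km.

1050 km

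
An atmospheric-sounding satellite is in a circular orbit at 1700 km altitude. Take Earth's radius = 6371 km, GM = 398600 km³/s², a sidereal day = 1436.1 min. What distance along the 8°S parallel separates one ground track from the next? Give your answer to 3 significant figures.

Semi-major axis a = 6371 + 1700 = 8071 km. Period T = 2π√(a³/μ) = 2π√(8071³/398600) = 7216.1 s = 120.27 min.
Node shift per orbit = (7216.1/86166) × 360° = 30.15°.
Equatorial spacing = 30.15 × 111.2 km/° = 3352 km.
At 8° latitude, spacing = 3352 × cos(8°) = 3320 km.

3320 km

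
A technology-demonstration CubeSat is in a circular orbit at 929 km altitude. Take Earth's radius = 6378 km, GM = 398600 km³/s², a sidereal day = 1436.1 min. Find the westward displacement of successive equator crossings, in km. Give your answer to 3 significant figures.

Semi-major axis a = 6378 + 929 = 7307 km. Period T = 2π√(a³/μ) = 2π√(7307³/398600) = 6216.1 s = 103.60 min.
During one orbit Earth rotates (6216.1 / 86166) × 360° = 25.97°.
At the equator that is 25.97° × (2π·6378/360) km/° = 25.97 × 111.3 = 2891 km.

2890 km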